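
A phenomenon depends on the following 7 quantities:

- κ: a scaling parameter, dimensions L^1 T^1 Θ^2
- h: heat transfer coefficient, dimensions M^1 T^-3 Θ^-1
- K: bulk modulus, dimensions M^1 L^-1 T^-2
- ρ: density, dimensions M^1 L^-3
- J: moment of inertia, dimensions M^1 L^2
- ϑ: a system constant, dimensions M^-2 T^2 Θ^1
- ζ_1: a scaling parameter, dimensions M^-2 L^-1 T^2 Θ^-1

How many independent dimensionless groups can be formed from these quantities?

There are 7 variables and 4 base dimensions (M, L, T, Θ).
The dimension matrix has rank 4.
Independent dimensionless groups: 7 − 4 = 3.

3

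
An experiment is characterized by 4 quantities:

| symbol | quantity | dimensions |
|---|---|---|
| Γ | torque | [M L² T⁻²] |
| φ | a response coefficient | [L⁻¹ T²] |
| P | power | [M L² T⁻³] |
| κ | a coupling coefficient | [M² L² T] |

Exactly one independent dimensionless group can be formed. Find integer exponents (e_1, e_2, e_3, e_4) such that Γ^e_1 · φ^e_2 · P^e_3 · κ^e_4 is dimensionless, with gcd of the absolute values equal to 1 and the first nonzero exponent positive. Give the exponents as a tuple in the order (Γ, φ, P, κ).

(3, 2, -1, -1)

M: e_1·(1) + e_2·(0) + e_3·(1) + e_4·(2) = 0
L: e_1·(2) + e_2·(-1) + e_3·(2) + e_4·(2) = 0
T: e_1·(-2) + e_2·(2) + e_3·(-3) + e_4·(1) = 0
Solving this homogeneous linear system for the smallest-integer solution (first nonzero entry positive) gives (3, 2, -1, -1).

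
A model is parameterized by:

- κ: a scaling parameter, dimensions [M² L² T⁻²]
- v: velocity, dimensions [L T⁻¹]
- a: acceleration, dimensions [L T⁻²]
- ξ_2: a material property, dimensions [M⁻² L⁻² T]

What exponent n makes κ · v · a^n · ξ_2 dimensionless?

Balance the L exponent: (1)·n from a, plus (2) + (1) + (-2) = 1 from the rest, must sum to zero.
n + 1 = 0, so n = -1.

-1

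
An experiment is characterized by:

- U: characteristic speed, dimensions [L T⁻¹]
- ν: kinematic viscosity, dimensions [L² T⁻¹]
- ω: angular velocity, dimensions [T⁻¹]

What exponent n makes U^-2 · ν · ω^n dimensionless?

Balance the T exponent: (-1)·n from ω, plus −2·(-1) + (-1) = 1 from the rest, must sum to zero.
−n + 1 = 0, so n = 1.

1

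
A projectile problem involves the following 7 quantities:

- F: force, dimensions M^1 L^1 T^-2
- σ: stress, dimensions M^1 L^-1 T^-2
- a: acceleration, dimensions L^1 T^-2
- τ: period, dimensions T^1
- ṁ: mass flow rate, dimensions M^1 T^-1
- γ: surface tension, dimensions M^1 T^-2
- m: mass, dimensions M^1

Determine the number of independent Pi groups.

4

There are 7 variables and 3 base dimensions (M, L, T).
The dimension matrix has rank 3.
Independent dimensionless groups: 7 − 3 = 4.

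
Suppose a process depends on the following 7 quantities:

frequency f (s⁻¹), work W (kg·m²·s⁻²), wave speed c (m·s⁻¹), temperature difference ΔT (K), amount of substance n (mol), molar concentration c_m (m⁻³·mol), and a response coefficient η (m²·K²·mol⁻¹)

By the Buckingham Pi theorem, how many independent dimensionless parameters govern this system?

2

There are 7 variables and 5 base dimensions (M, L, T, Θ, N).
The dimension matrix has rank 5.
Independent dimensionless groups: 7 − 5 = 2.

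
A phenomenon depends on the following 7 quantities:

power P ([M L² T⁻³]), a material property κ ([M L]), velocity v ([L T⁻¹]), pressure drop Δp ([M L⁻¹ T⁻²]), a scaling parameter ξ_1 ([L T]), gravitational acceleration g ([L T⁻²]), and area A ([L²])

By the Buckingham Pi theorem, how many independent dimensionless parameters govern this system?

4

There are 7 variables and 3 base dimensions (M, L, T).
The dimension matrix has rank 3.
Independent dimensionless groups: 7 − 3 = 4.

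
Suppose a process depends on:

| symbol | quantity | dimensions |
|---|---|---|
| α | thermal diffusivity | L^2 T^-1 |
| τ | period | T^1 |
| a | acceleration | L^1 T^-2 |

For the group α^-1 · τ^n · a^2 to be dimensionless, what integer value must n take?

3

Balance the T exponent: (1)·n from τ, plus −(-1) + 2·(-2) = -3 from the rest, must sum to zero.
n − 3 = 0, so n = 3.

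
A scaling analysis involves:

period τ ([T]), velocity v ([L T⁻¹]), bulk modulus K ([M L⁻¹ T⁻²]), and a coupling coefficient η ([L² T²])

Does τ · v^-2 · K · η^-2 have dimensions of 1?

Sum the exponent of each base dimension across the product:
  M: [τ]_M − 2·[v]_M + [K]_M − 2·[η]_M = (0) − 2·(0) + (1) − 2·(0) = 1
  L: [τ]_L − 2·[v]_L + [K]_L − 2·[η]_L = (0) − 2·(1) + (-1) − 2·(2) = -7
  T: [τ]_T − 2·[v]_T + [K]_T − 2·[η]_T = (1) − 2·(-1) + (-2) − 2·(2) = -3
Net dimensions [M L⁻⁷ T⁻³] ≠ [1] — not dimensionless.

no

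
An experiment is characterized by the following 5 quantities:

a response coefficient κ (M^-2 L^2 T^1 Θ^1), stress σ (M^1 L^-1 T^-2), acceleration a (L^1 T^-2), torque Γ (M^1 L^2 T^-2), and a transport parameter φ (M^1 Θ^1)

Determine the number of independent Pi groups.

1

There are 5 variables and 4 base dimensions (M, L, T, Θ).
The dimension matrix has rank 4.
Independent dimensionless groups: 5 − 4 = 1.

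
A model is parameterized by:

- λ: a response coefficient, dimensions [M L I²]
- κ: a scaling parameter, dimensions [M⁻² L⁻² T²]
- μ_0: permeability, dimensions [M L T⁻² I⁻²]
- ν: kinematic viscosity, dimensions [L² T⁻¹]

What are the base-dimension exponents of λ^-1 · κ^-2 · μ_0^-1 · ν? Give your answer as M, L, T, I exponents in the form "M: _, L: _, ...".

Collect each base-dimension exponent across the product:
  M: −(1) − 2·(-2) − (1) + (0) = 2
  L: −(1) − 2·(-2) − (1) + (2) = 4
  T: −(0) − 2·(2) − (-2) + (-1) = -3
  I: −(2) − 2·(0) − (-2) + (0) = 0
So the dimensions are [M² L⁴ T⁻³].

M: 2, L: 4, T: -3, I: 0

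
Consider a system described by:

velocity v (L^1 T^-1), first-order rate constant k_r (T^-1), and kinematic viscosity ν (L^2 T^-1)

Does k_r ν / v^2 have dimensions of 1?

Sum the exponent of each base dimension across the product:
  L: −2·[v]_L + [k_r]_L + [ν]_L = −2·(1) + (0) + (2) = 0
  T: −2·[v]_T + [k_r]_T + [ν]_T = −2·(-1) + (-1) + (-1) = 0
All base exponents vanish — dimensionless.

yes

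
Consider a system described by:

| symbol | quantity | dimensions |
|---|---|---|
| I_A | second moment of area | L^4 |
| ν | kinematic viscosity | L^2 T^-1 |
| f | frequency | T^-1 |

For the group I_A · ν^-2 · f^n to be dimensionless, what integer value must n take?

Balance the T exponent: (-1)·n from f, plus (0) − 2·(-1) = 2 from the rest, must sum to zero.
−n + 2 = 0, so n = 2.

2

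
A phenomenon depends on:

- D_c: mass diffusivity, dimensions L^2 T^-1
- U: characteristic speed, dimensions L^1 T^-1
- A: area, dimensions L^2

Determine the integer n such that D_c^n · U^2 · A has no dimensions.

-2

Balance the L exponent: (2)·n from D_c, plus 2·(1) + (2) = 4 from the rest, must sum to zero.
2n + 4 = 0, so n = -2.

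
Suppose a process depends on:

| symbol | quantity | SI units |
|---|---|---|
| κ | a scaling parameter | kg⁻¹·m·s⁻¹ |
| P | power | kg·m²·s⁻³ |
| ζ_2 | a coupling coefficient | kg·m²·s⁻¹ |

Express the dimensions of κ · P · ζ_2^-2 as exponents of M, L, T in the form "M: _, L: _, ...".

M: -2, L: -1, T: -2

Collect each base-dimension exponent across the product:
  M: (-1) + (1) − 2·(1) = -2
  L: (1) + (2) − 2·(2) = -1
  T: (-1) + (-3) − 2·(-1) = -2
So the dimensions are [M⁻² L⁻¹ T⁻²].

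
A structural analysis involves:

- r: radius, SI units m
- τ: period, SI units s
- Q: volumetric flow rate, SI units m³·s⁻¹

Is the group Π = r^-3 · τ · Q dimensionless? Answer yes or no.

yes

Sum the exponent of each base dimension across the product:
  L: −3·[r]_L + [τ]_L + [Q]_L = −3·(1) + (0) + (3) = 0
  T: −3·[r]_T + [τ]_T + [Q]_T = −3·(0) + (1) + (-1) = 0
All base exponents vanish — dimensionless.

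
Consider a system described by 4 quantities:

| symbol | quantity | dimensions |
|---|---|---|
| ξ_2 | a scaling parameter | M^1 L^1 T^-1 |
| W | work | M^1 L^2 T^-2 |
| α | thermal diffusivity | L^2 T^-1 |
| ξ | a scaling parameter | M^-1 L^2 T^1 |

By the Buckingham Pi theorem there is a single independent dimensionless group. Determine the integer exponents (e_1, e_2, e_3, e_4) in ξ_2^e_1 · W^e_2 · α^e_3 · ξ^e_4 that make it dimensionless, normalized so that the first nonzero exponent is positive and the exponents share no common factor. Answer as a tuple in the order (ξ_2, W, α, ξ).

(2, -3, 3, -1)

M: e_1·(1) + e_2·(1) + e_3·(0) + e_4·(-1) = 0
L: e_1·(1) + e_2·(2) + e_3·(2) + e_4·(2) = 0
T: e_1·(-1) + e_2·(-2) + e_3·(-1) + e_4·(1) = 0
Solving this homogeneous linear system for the smallest-integer solution (first nonzero entry positive) gives (2, -3, 3, -1).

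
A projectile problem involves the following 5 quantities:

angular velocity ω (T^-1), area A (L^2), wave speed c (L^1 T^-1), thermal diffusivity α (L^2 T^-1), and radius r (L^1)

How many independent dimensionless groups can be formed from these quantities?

3

There are 5 variables and 2 base dimensions (L, T).
The dimension matrix has rank 2.
Independent dimensionless groups: 5 − 2 = 3.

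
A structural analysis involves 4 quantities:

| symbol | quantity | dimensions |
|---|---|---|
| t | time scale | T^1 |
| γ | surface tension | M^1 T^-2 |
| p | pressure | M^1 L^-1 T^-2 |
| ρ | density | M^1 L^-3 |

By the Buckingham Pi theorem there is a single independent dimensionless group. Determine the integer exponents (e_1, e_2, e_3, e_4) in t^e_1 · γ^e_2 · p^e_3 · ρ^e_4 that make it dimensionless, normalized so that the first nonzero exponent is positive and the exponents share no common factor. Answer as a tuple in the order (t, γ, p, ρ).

(2, -2, 3, -1)

M: e_1·(0) + e_2·(1) + e_3·(1) + e_4·(1) = 0
L: e_1·(0) + e_2·(0) + e_3·(-1) + e_4·(-3) = 0
T: e_1·(1) + e_2·(-2) + e_3·(-2) + e_4·(0) = 0
Solving this homogeneous linear system for the smallest-integer solution (first nonzero entry positive) gives (2, -2, 3, -1).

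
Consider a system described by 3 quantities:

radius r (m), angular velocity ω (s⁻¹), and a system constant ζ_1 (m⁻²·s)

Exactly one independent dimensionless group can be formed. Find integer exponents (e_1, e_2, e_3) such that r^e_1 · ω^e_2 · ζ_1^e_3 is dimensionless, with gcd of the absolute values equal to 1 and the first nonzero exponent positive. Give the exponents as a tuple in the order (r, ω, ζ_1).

(2, 1, 1)

L: e_1·(1) + e_2·(0) + e_3·(-2) = 0
T: e_1·(0) + e_2·(-1) + e_3·(1) = 0
Solving this homogeneous linear system for the smallest-integer solution (first nonzero entry positive) gives (2, 1, 1).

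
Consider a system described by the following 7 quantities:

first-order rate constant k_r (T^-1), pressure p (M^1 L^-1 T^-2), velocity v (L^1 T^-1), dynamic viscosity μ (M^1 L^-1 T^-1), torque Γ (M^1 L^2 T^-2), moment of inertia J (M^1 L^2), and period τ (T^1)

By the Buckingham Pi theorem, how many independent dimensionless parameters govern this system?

There are 7 variables and 3 base dimensions (M, L, T).
The dimension matrix has rank 3.
Independent dimensionless groups: 7 − 3 = 4.

4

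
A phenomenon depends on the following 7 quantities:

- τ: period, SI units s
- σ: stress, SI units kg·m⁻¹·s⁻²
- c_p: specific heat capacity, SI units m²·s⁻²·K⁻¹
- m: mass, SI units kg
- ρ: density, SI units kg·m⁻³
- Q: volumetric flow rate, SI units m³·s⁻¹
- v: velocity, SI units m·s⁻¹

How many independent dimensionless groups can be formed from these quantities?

There are 7 variables and 4 base dimensions (M, L, T, Θ).
The dimension matrix has rank 4.
Independent dimensionless groups: 7 − 4 = 3.

3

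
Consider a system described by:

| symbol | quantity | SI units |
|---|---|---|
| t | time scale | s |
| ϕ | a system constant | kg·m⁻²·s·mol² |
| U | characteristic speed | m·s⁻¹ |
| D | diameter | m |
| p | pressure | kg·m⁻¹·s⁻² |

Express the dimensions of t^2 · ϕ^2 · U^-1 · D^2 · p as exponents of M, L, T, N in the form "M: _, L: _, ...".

Collect each base-dimension exponent across the product:
  M: 2·(0) + 2·(1) − (0) + 2·(0) + (1) = 3
  L: 2·(0) + 2·(-2) − (1) + 2·(1) + (-1) = -4
  T: 2·(1) + 2·(1) − (-1) + 2·(0) + (-2) = 3
  N: 2·(0) + 2·(2) − (0) + 2·(0) + (0) = 4
So the dimensions are [M³ L⁻⁴ T³ N⁴].

M: 3, L: -4, T: 3, N: 4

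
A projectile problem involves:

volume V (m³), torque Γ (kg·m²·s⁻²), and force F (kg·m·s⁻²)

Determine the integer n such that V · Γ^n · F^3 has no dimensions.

-3

Balance the M exponent: (1)·n from Γ, plus (0) + 3·(1) = 3 from the rest, must sum to zero.
n + 3 = 0, so n = -3.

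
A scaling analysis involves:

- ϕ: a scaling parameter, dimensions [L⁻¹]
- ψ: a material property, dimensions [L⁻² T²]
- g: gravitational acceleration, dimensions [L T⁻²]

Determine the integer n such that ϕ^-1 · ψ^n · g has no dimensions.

1

Balance the L exponent: (-2)·n from ψ, plus −(-1) + (1) = 2 from the rest, must sum to zero.
-2n + 2 = 0, so n = 1.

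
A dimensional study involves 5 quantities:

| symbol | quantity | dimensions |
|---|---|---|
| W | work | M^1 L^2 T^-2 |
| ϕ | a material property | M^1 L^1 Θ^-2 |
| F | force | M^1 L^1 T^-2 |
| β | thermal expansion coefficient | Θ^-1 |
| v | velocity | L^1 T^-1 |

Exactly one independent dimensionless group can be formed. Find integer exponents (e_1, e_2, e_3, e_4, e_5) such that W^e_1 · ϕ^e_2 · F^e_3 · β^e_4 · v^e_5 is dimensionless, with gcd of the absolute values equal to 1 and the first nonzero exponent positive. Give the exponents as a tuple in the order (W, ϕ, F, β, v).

(2, -1, -1, 2, -2)

M: e_1·(1) + e_2·(1) + e_3·(1) + e_4·(0) + e_5·(0) = 0
L: e_1·(2) + e_2·(1) + e_3·(1) + e_4·(0) + e_5·(1) = 0
T: e_1·(-2) + e_2·(0) + e_3·(-2) + e_4·(0) + e_5·(-1) = 0
Θ: e_1·(0) + e_2·(-2) + e_3·(0) + e_4·(-1) + e_5·(0) = 0
Solving this homogeneous linear system for the smallest-integer solution (first nonzero entry positive) gives (2, -1, -1, 2, -2).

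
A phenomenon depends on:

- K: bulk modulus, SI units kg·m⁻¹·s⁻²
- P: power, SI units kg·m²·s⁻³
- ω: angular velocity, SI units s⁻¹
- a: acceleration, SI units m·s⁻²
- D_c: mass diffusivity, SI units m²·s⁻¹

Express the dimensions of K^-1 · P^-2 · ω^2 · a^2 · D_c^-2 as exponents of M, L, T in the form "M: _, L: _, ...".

M: -3, L: -5, T: 4

Collect each base-dimension exponent across the product:
  M: −(1) − 2·(1) + 2·(0) + 2·(0) − 2·(0) = -3
  L: −(-1) − 2·(2) + 2·(0) + 2·(1) − 2·(2) = -5
  T: −(-2) − 2·(-3) + 2·(-1) + 2·(-2) − 2·(-1) = 4
So the dimensions are [M⁻³ L⁻⁵ T⁴].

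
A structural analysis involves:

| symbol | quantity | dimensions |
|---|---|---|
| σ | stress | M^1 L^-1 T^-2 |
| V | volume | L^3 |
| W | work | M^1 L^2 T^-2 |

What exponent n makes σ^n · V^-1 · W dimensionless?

-1

Balance the M exponent: (1)·n from σ, plus −(0) + (1) = 1 from the rest, must sum to zero.
n + 1 = 0, so n = -1.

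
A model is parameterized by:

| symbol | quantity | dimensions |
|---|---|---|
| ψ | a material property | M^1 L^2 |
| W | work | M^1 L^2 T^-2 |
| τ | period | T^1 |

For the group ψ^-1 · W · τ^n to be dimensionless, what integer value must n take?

2

Balance the T exponent: (1)·n from τ, plus −(0) + (-2) = -2 from the rest, must sum to zero.
n − 2 = 0, so n = 2.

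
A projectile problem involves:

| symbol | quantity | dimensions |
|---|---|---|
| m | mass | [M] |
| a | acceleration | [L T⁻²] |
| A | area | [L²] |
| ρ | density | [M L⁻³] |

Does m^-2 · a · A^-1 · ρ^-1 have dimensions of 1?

no

Sum the exponent of each base dimension across the product:
  M: −2·[m]_M + [a]_M − [A]_M − [ρ]_M = −2·(1) + (0) − (0) − (1) = -3
  L: −2·[m]_L + [a]_L − [A]_L − [ρ]_L = −2·(0) + (1) − (2) − (-3) = 2
  T: −2·[m]_T + [a]_T − [A]_T − [ρ]_T = −2·(0) + (-2) − (0) − (0) = -2
Net dimensions [M⁻³ L² T⁻²] ≠ [1] — not dimensionless.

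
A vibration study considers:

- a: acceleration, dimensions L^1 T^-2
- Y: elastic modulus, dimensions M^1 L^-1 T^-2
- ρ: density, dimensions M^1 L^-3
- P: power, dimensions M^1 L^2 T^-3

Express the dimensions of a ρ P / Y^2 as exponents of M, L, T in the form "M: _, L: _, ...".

Collect each base-dimension exponent across the product:
  M: (0) − 2·(1) + (1) + (1) = 0
  L: (1) − 2·(-1) + (-3) + (2) = 2
  T: (-2) − 2·(-2) + (0) + (-3) = -1
So the dimensions are [L² T⁻¹].

M: 0, L: 2, T: -1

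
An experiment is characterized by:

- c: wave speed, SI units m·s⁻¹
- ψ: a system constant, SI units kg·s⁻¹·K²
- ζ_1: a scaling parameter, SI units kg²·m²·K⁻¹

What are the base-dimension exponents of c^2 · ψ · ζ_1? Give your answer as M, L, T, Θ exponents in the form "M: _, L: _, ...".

Collect each base-dimension exponent across the product:
  M: 2·(0) + (1) + (2) = 3
  L: 2·(1) + (0) + (2) = 4
  T: 2·(-1) + (-1) + (0) = -3
  Θ: 2·(0) + (2) + (-1) = 1
So the dimensions are [M³ L⁴ T⁻³ Θ].

M: 3, L: 4, T: -3, Θ: 1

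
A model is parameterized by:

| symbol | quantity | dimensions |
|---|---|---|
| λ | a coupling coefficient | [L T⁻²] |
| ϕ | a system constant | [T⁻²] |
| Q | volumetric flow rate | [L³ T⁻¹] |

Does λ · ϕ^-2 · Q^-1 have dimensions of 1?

Sum the exponent of each base dimension across the product:
  L: [λ]_L − 2·[ϕ]_L − [Q]_L = (1) − 2·(0) − (3) = -2
  T: [λ]_T − 2·[ϕ]_T − [Q]_T = (-2) − 2·(-2) − (-1) = 3
Net dimensions [L⁻² T³] ≠ [1] — not dimensionless.

no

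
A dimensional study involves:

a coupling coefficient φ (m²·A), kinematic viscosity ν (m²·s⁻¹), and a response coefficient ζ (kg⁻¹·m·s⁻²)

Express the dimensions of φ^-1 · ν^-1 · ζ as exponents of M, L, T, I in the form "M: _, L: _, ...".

M: -1, L: -3, T: -1, I: -1

Collect each base-dimension exponent across the product:
  M: −(0) − (0) + (-1) = -1
  L: −(2) − (2) + (1) = -3
  T: −(0) − (-1) + (-2) = -1
  I: −(1) − (0) + (0) = -1
So the dimensions are [M⁻¹ L⁻³ T⁻¹ I⁻¹].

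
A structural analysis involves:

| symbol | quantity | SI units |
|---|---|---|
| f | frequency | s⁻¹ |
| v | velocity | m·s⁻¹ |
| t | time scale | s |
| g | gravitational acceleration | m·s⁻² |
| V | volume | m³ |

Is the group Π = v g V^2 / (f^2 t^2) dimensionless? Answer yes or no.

Sum the exponent of each base dimension across the product:
  L: −2·[f]_L + [v]_L − 2·[t]_L + [g]_L + 2·[V]_L = −2·(0) + (1) − 2·(0) + (1) + 2·(3) = 8
  T: −2·[f]_T + [v]_T − 2·[t]_T + [g]_T + 2·[V]_T = −2·(-1) + (-1) − 2·(1) + (-2) + 2·(0) = -3
Net dimensions [L⁸ T⁻³] ≠ [1] — not dimensionless.

no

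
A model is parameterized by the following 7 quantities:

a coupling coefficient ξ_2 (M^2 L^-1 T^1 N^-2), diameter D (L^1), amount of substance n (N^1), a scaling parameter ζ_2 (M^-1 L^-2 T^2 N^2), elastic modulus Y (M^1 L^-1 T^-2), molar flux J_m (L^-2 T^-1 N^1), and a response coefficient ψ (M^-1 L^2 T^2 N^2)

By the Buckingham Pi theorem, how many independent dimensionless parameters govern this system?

3

There are 7 variables and 4 base dimensions (M, L, T, N).
The dimension matrix has rank 4.
Independent dimensionless groups: 7 − 4 = 3.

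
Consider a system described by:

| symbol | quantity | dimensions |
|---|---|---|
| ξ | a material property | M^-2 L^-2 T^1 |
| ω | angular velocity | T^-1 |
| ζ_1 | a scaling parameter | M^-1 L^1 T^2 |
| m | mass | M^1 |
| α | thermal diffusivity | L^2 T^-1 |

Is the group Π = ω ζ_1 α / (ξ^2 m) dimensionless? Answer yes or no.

no

Sum the exponent of each base dimension across the product:
  M: −2·[ξ]_M + [ω]_M + [ζ_1]_M − [m]_M + [α]_M = −2·(-2) + (0) + (-1) − (1) + (0) = 2
  L: −2·[ξ]_L + [ω]_L + [ζ_1]_L − [m]_L + [α]_L = −2·(-2) + (0) + (1) − (0) + (2) = 7
  T: −2·[ξ]_T + [ω]_T + [ζ_1]_T − [m]_T + [α]_T = −2·(1) + (-1) + (2) − (0) + (-1) = -2
Net dimensions [M² L⁷ T⁻²] ≠ [1] — not dimensionless.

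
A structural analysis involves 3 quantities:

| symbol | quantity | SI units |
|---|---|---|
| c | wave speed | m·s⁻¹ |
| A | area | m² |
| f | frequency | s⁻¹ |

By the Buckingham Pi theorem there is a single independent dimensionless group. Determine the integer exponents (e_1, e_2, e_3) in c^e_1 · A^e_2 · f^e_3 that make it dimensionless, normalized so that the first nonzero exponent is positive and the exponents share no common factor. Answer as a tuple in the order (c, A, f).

(2, -1, -2)

L: e_1·(1) + e_2·(2) + e_3·(0) = 0
T: e_1·(-1) + e_2·(0) + e_3·(-1) = 0
Solving this homogeneous linear system for the smallest-integer solution (first nonzero entry positive) gives (2, -1, -2).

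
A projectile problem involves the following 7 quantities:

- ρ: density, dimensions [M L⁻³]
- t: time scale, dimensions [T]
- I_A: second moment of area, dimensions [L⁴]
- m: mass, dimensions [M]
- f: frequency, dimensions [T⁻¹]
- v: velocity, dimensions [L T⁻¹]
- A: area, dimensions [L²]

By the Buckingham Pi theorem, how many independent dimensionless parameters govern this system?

4

There are 7 variables and 3 base dimensions (M, L, T).
The dimension matrix has rank 3.
Independent dimensionless groups: 7 − 3 = 4.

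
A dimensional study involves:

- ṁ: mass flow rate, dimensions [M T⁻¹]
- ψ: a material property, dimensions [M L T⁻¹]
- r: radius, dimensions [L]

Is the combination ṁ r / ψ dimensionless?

Sum the exponent of each base dimension across the product:
  M: [ṁ]_M − [ψ]_M + [r]_M = (1) − (1) + (0) = 0
  L: [ṁ]_L − [ψ]_L + [r]_L = (0) − (1) + (1) = 0
  T: [ṁ]_T − [ψ]_T + [r]_T = (-1) − (-1) + (0) = 0
All base exponents vanish — dimensionless.

yes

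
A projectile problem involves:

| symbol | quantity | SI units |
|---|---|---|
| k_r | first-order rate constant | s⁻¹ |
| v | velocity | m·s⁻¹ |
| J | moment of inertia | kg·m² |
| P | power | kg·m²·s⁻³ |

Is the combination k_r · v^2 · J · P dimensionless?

no

Sum the exponent of each base dimension across the product:
  M: [k_r]_M + 2·[v]_M + [J]_M + [P]_M = (0) + 2·(0) + (1) + (1) = 2
  L: [k_r]_L + 2·[v]_L + [J]_L + [P]_L = (0) + 2·(1) + (2) + (2) = 6
  T: [k_r]_T + 2·[v]_T + [J]_T + [P]_T = (-1) + 2·(-1) + (0) + (-3) = -6
Net dimensions [M² L⁶ T⁻⁶] ≠ [1] — not dimensionless.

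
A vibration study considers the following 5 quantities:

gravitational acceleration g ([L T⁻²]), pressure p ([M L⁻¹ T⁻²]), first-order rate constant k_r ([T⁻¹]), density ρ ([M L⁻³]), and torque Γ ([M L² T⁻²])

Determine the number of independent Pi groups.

There are 5 variables and 3 base dimensions (M, L, T).
The dimension matrix has rank 3.
Independent dimensionless groups: 5 − 3 = 2.

2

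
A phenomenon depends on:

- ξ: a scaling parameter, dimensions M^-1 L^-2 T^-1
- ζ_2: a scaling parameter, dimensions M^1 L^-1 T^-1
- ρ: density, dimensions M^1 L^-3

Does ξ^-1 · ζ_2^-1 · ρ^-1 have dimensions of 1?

no

Sum the exponent of each base dimension across the product:
  M: −[ξ]_M − [ζ_2]_M − [ρ]_M = −(-1) − (1) − (1) = -1
  L: −[ξ]_L − [ζ_2]_L − [ρ]_L = −(-2) − (-1) − (-3) = 6
  T: −[ξ]_T − [ζ_2]_T − [ρ]_T = −(-1) − (-1) − (0) = 2
Net dimensions [M⁻¹ L⁶ T²] ≠ [1] — not dimensionless.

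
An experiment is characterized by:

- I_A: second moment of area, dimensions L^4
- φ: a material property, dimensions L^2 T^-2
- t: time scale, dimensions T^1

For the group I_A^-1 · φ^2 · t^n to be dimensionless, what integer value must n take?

4

Balance the T exponent: (1)·n from t, plus −(0) + 2·(-2) = -4 from the rest, must sum to zero.
n − 4 = 0, so n = 4.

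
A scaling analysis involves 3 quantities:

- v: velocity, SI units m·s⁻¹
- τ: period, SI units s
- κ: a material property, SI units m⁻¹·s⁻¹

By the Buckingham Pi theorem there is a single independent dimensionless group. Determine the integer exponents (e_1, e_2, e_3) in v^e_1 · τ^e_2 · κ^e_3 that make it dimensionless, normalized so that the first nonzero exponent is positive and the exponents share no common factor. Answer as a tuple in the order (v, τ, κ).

L: e_1·(1) + e_2·(0) + e_3·(-1) = 0
T: e_1·(-1) + e_2·(1) + e_3·(-1) = 0
Solving this homogeneous linear system for the smallest-integer solution (first nonzero entry positive) gives (1, 2, 1).

(1, 2, 1)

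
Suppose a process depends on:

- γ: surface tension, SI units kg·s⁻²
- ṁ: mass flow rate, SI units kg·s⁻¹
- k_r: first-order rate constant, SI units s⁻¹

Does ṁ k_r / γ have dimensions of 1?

yes

Sum the exponent of each base dimension across the product:
  M: −[γ]_M + [ṁ]_M + [k_r]_M = −(1) + (1) + (0) = 0
  L: −[γ]_L + [ṁ]_L + [k_r]_L = −(0) + (0) + (0) = 0
  T: −[γ]_T + [ṁ]_T + [k_r]_T = −(-2) + (-1) + (-1) = 0
  I: −[γ]_I + [ṁ]_I + [k_r]_I = −(0) + (0) + (0) = 0
All base exponents vanish — dimensionless.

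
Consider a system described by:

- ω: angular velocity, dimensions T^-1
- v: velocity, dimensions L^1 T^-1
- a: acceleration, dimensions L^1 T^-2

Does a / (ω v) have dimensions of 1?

Sum the exponent of each base dimension across the product:
  M: −[ω]_M − [v]_M + [a]_M = −(0) − (0) + (0) = 0
  L: −[ω]_L − [v]_L + [a]_L = −(0) − (1) + (1) = 0
  T: −[ω]_T − [v]_T + [a]_T = −(-1) − (-1) + (-2) = 0
All base exponents vanish — dimensionless.

yes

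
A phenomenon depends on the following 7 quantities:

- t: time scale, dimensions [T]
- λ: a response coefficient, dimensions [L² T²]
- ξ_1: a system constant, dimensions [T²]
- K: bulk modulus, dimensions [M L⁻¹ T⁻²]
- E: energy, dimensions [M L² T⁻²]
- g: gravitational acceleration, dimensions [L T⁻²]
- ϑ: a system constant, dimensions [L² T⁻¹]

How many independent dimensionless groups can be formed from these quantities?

4

There are 7 variables and 3 base dimensions (M, L, T).
The dimension matrix has rank 3.
Independent dimensionless groups: 7 − 3 = 4.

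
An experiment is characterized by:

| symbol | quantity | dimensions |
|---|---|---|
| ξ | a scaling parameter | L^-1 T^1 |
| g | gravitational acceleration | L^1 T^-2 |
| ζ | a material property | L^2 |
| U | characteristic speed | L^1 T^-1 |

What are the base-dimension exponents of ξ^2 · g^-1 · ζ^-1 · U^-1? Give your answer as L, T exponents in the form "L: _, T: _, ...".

Collect each base-dimension exponent across the product:
  L: 2·(-1) − (1) − (2) − (1) = -6
  T: 2·(1) − (-2) − (0) − (-1) = 5
So the dimensions are [L⁻⁶ T⁵].

L: -6, T: 5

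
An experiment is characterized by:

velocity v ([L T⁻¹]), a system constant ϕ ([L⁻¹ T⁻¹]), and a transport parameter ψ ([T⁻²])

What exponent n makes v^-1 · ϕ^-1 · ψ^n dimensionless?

1

Balance the T exponent: (-2)·n from ψ, plus −(-1) − (-1) = 2 from the rest, must sum to zero.
-2n + 2 = 0, so n = 1.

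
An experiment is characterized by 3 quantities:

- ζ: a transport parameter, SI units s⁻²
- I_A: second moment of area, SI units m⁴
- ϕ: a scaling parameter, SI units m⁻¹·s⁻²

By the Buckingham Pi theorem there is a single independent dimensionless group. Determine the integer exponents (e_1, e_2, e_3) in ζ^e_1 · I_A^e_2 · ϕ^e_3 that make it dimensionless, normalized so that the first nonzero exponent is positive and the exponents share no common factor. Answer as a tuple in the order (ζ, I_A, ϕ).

(4, -1, -4)

L: e_1·(0) + e_2·(4) + e_3·(-1) = 0
T: e_1·(-2) + e_2·(0) + e_3·(-2) = 0
Solving this homogeneous linear system for the smallest-integer solution (first nonzero entry positive) gives (4, -1, -4).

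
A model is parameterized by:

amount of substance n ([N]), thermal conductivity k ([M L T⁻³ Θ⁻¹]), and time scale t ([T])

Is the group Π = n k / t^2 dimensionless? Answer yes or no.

Sum the exponent of each base dimension across the product:
  M: [n]_M + [k]_M − 2·[t]_M = (0) + (1) − 2·(0) = 1
  L: [n]_L + [k]_L − 2·[t]_L = (0) + (1) − 2·(0) = 1
  T: [n]_T + [k]_T − 2·[t]_T = (0) + (-3) − 2·(1) = -5
  Θ: [n]_Θ + [k]_Θ − 2·[t]_Θ = (0) + (-1) − 2·(0) = -1
  N: [n]_N + [k]_N − 2·[t]_N = (1) + (0) − 2·(0) = 1
Net dimensions [M L T⁻⁵ Θ⁻¹ N] ≠ [1] — not dimensionless.

no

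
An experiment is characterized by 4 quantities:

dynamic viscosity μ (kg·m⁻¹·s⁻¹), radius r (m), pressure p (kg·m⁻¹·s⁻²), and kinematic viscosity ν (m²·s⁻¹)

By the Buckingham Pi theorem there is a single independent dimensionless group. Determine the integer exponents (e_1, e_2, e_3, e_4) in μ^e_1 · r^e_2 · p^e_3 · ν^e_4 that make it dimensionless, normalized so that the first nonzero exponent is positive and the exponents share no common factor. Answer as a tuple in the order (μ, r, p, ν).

M: e_1·(1) + e_2·(0) + e_3·(1) + e_4·(0) = 0
L: e_1·(-1) + e_2·(1) + e_3·(-1) + e_4·(2) = 0
T: e_1·(-1) + e_2·(0) + e_3·(-2) + e_4·(-1) = 0
Solving this homogeneous linear system for the smallest-integer solution (first nonzero entry positive) gives (1, -2, -1, 1).

(1, -2, -1, 1)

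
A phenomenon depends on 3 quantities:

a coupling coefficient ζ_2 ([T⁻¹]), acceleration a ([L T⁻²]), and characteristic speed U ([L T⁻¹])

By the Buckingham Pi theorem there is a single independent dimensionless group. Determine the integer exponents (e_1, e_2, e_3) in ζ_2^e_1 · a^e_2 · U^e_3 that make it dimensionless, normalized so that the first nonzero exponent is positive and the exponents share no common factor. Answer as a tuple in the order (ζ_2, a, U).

L: e_1·(0) + e_2·(1) + e_3·(1) = 0
T: e_1·(-1) + e_2·(-2) + e_3·(-1) = 0
Solving this homogeneous linear system for the smallest-integer solution (first nonzero entry positive) gives (1, -1, 1).

(1, -1, 1)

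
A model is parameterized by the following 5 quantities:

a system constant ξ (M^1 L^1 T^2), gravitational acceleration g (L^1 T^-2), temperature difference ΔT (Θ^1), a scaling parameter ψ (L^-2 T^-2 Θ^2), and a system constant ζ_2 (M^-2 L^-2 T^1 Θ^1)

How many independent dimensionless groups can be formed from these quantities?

There are 5 variables and 4 base dimensions (M, L, T, Θ).
The dimension matrix has rank 4.
Independent dimensionless groups: 5 − 4 = 1.

1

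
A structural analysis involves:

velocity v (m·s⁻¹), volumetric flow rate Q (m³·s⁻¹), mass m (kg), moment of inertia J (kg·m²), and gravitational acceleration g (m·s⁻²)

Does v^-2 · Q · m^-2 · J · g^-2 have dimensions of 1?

Sum the exponent of each base dimension across the product:
  M: −2·[v]_M + [Q]_M − 2·[m]_M + [J]_M − 2·[g]_M = −2·(0) + (0) − 2·(1) + (1) − 2·(0) = -1
  L: −2·[v]_L + [Q]_L − 2·[m]_L + [J]_L − 2·[g]_L = −2·(1) + (3) − 2·(0) + (2) − 2·(1) = 1
  T: −2·[v]_T + [Q]_T − 2·[m]_T + [J]_T − 2·[g]_T = −2·(-1) + (-1) − 2·(0) + (0) − 2·(-2) = 5
Net dimensions [M⁻¹ L T⁵] ≠ [1] — not dimensionless.

no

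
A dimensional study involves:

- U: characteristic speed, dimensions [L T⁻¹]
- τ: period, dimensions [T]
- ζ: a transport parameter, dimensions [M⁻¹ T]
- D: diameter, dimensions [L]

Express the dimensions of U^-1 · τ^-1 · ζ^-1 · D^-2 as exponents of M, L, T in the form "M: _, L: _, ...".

Collect each base-dimension exponent across the product:
  M: −(0) − (0) − (-1) − 2·(0) = 1
  L: −(1) − (0) − (0) − 2·(1) = -3
  T: −(-1) − (1) − (1) − 2·(0) = -1
So the dimensions are [M L⁻³ T⁻¹].

M: 1, L: -3, T: -1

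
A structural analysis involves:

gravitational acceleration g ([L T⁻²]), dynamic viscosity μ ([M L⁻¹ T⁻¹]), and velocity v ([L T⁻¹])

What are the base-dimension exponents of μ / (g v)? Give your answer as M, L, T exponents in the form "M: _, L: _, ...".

M: 1, L: -3, T: 2

Collect each base-dimension exponent across the product:
  M: −(0) + (1) − (0) = 1
  L: −(1) + (-1) − (1) = -3
  T: −(-2) + (-1) − (-1) = 2
So the dimensions are [M L⁻³ T²].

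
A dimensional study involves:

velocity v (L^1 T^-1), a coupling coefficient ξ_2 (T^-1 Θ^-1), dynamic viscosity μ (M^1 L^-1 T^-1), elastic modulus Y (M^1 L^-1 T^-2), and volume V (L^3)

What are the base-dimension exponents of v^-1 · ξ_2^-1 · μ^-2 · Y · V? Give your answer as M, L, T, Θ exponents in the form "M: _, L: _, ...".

M: -1, L: 3, T: 2, Θ: 1

Collect each base-dimension exponent across the product:
  M: −(0) − (0) − 2·(1) + (1) + (0) = -1
  L: −(1) − (0) − 2·(-1) + (-1) + (3) = 3
  T: −(-1) − (-1) − 2·(-1) + (-2) + (0) = 2
  Θ: −(0) − (-1) − 2·(0) + (0) + (0) = 1
So the dimensions are [M⁻¹ L³ T² Θ].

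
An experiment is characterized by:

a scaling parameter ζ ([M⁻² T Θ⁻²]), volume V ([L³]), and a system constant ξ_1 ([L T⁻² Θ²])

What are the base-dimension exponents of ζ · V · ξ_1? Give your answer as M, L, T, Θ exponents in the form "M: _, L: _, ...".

Collect each base-dimension exponent across the product:
  M: (-2) + (0) + (0) = -2
  L: (0) + (3) + (1) = 4
  T: (1) + (0) + (-2) = -1
  Θ: (-2) + (0) + (2) = 0
So the dimensions are [M⁻² L⁴ T⁻¹].

M: -2, L: 4, T: -1, Θ: 0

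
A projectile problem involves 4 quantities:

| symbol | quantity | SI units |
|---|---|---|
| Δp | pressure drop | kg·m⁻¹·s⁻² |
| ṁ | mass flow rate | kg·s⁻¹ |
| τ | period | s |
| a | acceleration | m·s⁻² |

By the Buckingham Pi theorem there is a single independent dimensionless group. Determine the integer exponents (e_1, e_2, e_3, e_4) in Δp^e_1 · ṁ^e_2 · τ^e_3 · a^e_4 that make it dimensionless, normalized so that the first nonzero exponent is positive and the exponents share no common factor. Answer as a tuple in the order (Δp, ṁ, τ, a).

(1, -1, 3, 1)

M: e_1·(1) + e_2·(1) + e_3·(0) + e_4·(0) = 0
L: e_1·(-1) + e_2·(0) + e_3·(0) + e_4·(1) = 0
T: e_1·(-2) + e_2·(-1) + e_3·(1) + e_4·(-2) = 0
Solving this homogeneous linear system for the smallest-integer solution (first nonzero entry positive) gives (1, -1, 3, 1).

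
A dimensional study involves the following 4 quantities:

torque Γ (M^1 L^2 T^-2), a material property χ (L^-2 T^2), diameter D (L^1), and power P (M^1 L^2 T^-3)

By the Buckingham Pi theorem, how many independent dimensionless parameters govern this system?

There are 4 variables and 3 base dimensions (M, L, T).
The dimension matrix has rank 3.
Independent dimensionless groups: 4 − 3 = 1.

1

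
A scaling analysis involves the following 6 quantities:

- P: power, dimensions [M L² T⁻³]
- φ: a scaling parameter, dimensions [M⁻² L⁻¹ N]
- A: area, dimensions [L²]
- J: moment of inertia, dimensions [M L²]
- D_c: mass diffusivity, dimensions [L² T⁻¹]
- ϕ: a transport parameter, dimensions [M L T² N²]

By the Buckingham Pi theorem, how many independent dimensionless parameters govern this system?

There are 6 variables and 4 base dimensions (M, L, T, N).
The dimension matrix has rank 4.
Independent dimensionless groups: 6 − 4 = 2.

2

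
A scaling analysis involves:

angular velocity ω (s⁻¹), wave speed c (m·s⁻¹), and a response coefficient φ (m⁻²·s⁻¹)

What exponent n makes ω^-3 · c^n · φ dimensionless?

2

Balance the L exponent: (1)·n from c, plus −3·(0) + (-2) = -2 from the rest, must sum to zero.
n − 2 = 0, so n = 2.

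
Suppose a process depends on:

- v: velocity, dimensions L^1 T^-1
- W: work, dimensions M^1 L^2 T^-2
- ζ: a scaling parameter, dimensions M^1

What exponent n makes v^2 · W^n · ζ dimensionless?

Balance the M exponent: (1)·n from W, plus 2·(0) + (1) = 1 from the rest, must sum to zero.
n + 1 = 0, so n = -1.

-1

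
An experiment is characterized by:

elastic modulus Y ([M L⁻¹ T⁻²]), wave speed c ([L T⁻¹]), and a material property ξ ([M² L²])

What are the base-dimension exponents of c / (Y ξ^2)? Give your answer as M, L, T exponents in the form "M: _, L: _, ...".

Collect each base-dimension exponent across the product:
  M: −(1) + (0) − 2·(2) = -5
  L: −(-1) + (1) − 2·(2) = -2
  T: −(-2) + (-1) − 2·(0) = 1
So the dimensions are [M⁻⁵ L⁻² T].

M: -5, L: -2, T: 1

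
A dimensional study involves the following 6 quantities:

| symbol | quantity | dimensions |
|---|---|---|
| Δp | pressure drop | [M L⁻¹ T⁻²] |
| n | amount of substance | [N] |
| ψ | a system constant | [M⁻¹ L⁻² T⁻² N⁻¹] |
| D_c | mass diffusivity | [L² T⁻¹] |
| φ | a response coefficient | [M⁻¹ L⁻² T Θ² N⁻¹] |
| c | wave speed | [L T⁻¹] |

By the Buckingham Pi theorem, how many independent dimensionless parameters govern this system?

There are 6 variables and 5 base dimensions (M, L, T, Θ, N).
The dimension matrix has rank 5.
Independent dimensionless groups: 6 − 5 = 1.

1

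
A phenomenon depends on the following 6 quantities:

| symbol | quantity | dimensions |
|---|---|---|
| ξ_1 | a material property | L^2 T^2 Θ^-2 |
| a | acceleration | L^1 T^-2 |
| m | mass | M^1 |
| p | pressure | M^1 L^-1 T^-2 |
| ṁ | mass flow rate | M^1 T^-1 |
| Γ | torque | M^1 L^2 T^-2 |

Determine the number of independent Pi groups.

2

There are 6 variables and 4 base dimensions (M, L, T, Θ).
The dimension matrix has rank 4.
Independent dimensionless groups: 6 − 4 = 2.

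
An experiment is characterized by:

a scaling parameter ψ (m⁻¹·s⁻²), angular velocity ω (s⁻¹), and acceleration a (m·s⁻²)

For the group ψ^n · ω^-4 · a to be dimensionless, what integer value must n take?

Balance the L exponent: (-1)·n from ψ, plus −4·(0) + (1) = 1 from the rest, must sum to zero.
−n + 1 = 0, so n = 1.

1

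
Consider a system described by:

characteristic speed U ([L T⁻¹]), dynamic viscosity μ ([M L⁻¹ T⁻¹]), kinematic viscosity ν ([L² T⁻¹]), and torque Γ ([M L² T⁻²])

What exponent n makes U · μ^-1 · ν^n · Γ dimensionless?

Balance the L exponent: (2)·n from ν, plus (1) − (-1) + (2) = 4 from the rest, must sum to zero.
2n + 4 = 0, so n = -2.

-2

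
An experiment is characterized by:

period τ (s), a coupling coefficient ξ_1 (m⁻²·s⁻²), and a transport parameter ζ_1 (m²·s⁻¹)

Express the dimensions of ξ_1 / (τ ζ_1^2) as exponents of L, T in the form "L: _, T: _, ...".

L: -6, T: -1

Collect each base-dimension exponent across the product:
  L: −(0) + (-2) − 2·(2) = -6
  T: −(1) + (-2) − 2·(-1) = -1
So the dimensions are [L⁻⁶ T⁻¹].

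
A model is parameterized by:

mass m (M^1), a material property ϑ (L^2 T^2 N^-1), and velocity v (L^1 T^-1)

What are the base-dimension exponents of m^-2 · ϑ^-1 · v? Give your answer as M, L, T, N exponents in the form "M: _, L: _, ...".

Collect each base-dimension exponent across the product:
  M: −2·(1) − (0) + (0) = -2
  L: −2·(0) − (2) + (1) = -1
  T: −2·(0) − (2) + (-1) = -3
  N: −2·(0) − (-1) + (0) = 1
So the dimensions are [M⁻² L⁻¹ T⁻³ N].

M: -2, L: -1, T: -3, N: 1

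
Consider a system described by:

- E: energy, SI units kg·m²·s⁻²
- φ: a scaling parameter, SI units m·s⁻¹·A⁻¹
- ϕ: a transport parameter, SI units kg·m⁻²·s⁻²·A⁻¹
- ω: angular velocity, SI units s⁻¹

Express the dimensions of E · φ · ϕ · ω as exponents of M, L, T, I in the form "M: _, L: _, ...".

M: 2, L: 1, T: -6, I: -2

Collect each base-dimension exponent across the product:
  M: (1) + (0) + (1) + (0) = 2
  L: (2) + (1) + (-2) + (0) = 1
  T: (-2) + (-1) + (-2) + (-1) = -6
  I: (0) + (-1) + (-1) + (0) = -2
So the dimensions are [M² L T⁻⁶ I⁻²].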